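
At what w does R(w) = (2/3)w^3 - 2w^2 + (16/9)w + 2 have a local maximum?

R'(w) = 2w^2 - 4w + 16/9. Setting R'(w) = 0 gives w ∈ {2/3, 4/3}.
Since R''(w) = 4w - 4, we get R''(2/3) = -4/3 < 0 ⇒ local maximum; R''(4/3) = 4/3 > 0 ⇒ local minimum.
Thus R has its local maximum at w = 2/3, with value 202/81.

2/3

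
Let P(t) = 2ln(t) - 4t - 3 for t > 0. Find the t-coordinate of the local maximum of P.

1/2

P'(t) = 2/t − 4 = 0 gives t = 1/2.
P''(t) = -2/t², which is negative for t > 0, so this is a local maximum.
P(1/2) = 2·ln(1/2) - 2 - 3 ≈ -6.3863.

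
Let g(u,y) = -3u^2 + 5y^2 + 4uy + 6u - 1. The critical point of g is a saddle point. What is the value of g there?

∂g/∂u = -6u + 4y + 6 = 0 and ∂g/∂y = 4u + 10y = 0, so (u, y) = (15/19, -6/19).
The Hessian has g_{uu} = -6, g_{yy} = 10, g_{uy} = 4, giving D = -76 < 0, so the point is a saddle point.
g(15/19, -6/19) = 26/19.

26/19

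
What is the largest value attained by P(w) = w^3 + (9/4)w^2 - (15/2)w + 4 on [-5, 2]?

P'(w) = 3w^2 + (9/2)w - 15/2, which vanishes at w = -5/2 and w = 1.
Candidates: P(-5) = -109/4; P(-5/2) = 339/16; P(1) = -1/4; P(2) = 6.
So the maximum is P(-5/2) = 339/16.

339/16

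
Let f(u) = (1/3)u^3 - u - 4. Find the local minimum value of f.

-14/3

f'(u) = u^2 - 1. Setting f'(u) = 0 gives u ∈ {-1, 1}.
Second-derivative test with f''(u) = 2u: f''(-1) = -2 < 0 ⇒ local maximum; f''(1) = 2 > 0 ⇒ local minimum.
So the local minimum value is f(1) = -14/3.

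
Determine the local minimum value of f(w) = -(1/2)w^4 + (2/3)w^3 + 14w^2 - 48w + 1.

Critical points: f'(w) = -2w^3 + 2w^2 + 28w - 48 vanishes at w = -4, 2, 3.
f''(w) = -6w^2 + 4w + 28. f''(-4) = -84 < 0 ⇒ local maximum; f''(2) = 12 > 0 ⇒ local minimum; f''(3) = -14 < 0 ⇒ local maximum.
Thus f has its local minimum at w = 2, with value -125/3.

-125/3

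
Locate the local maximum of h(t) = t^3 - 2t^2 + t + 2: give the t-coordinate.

h'(t) = 3t^2 - 4t + 1 = 0 at t = 1/3, 1.
h''(t) = 6t - 4. h''(1/3) = -2 < 0 ⇒ local maximum; h''(1) = 2 > 0 ⇒ local minimum.
Thus h has its local maximum at t = 1/3, with value 58/27.

1/3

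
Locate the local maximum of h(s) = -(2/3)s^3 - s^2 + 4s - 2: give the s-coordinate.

h'(s) = -2s^2 - 2s + 4 = 0 at s = -2, 1.
Second-derivative test with h''(s) = -4s - 2: h''(-2) = 6 > 0 ⇒ local minimum; h''(1) = -6 < 0 ⇒ local maximum.
So the local maximum value is h(1) = 1/3.

1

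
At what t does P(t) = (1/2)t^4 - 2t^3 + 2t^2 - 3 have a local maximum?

Critical points: P'(t) = 2t^3 - 6t^2 + 4t vanishes at t = 0, 1, 2.
Since P''(t) = 6t^2 - 12t + 4, we get P''(0) = 4 > 0 ⇒ local minimum; P''(1) = -2 < 0 ⇒ local maximum; P''(2) = 4 > 0 ⇒ local minimum.
The local maximum is P(1) = -5/2.

1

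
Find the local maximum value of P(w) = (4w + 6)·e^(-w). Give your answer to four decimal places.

6.5949

P'(w) = 4·e^(-w) + (4w + 6)·(-1)·e^(-w) = (-4w - 2)·e^(-w). Since e^(-w) > 0, the only critical point is w = -1/2.
P''(-1/2) has the same sign as -4 < 0, so this is a local maximum.
P(-1/2) = (4)·e^(1/2) ≈ 6.5949.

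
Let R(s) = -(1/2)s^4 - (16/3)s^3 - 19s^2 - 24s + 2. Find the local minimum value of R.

13/2

R'(s) = -2s^3 - 16s^2 - 38s - 24. Setting R'(s) = 0 gives s ∈ {-4, -3, -1}.
Since R''(s) = -6s^2 - 32s - 38, we get R''(-4) = -6 < 0 ⇒ local maximum; R''(-3) = 4 > 0 ⇒ local minimum; R''(-1) = -12 < 0 ⇒ local maximum.
The local minimum is R(-3) = 13/2.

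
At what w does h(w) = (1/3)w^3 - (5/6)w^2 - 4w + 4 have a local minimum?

3

h'(w) = w^2 - (5/3)w - 4. Setting h'(w) = 0 gives w ∈ {-4/3, 3}.
h''(w) = 2w - 5/3. h''(-4/3) = -13/3 < 0 ⇒ local maximum; h''(3) = 13/3 > 0 ⇒ local minimum.
So the local minimum value is h(3) = -13/2.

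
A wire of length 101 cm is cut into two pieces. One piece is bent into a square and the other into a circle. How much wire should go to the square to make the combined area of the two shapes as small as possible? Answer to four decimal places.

Let x be the length used for the square. Square side x/4; circle radius (101−x)/(2π).
A(x) = (x/4)² + π·((101−x)/(2π))² = x²/16 + (101−x)²/(4π) for 0 ≤ x ≤ 101. A'(x) = x/8 − (101−x)/(2π) = 0 gives x = 4·101/(π+4) ≈ 56.5700.
A'' = 1/8 + 1/(2π) > 0, so this gives the minimum combined area; x ≈ 56.5700 cm to the square.

56.5700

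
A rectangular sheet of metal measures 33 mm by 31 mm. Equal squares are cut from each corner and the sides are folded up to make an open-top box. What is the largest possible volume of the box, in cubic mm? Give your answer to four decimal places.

2421.9298

With cut size x, the volume is V(x) = x(33 − 2x)(31 − 2x) for 0 < x < 15.5.
V'(x) = 12x^2 − 256x + 1023. Setting V'(x) = 0 gives x ≈ 5.3255 (the root in (0, 15.5)).
V''(x) = 24x − 256 is negative there, so this is the maximum; V ≈ 2421.9298.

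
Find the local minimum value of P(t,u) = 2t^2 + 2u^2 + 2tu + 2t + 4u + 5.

3

∂P/∂t = 4t + 2u + 2 = 0 and ∂P/∂u = 2t + 4u + 4 = 0, so (t, u) = (0, -1).
The Hessian has P_{tt} = 4, P_{uu} = 4, P_{tu} = 2, giving D = 12 > 0 with P_{tt} > 0, so the point is a local minimum.
P(0, -1) = 3.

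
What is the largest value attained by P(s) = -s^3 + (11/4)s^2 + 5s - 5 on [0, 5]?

P'(s) = -3s^2 + (11/2)s + 5, whose only zero in [0, 5] is s = 5/2.
Candidates: P(0) = -5, P(5/2) = 145/16, P(5) = -145/4.
Hence the absolute maximum is 145/16 at s = 5/2.

145/16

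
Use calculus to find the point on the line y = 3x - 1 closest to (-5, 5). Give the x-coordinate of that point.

13/10

Minimize D(x)^2 = (x + 5)^2 + (3x - 6)^2.
d/dx[D^2] = 2(x + 5) + 2·3·(3x - 6) = 0 ⇒ x = 13/10.
Then y = 29/10 and the distance is √(441/10) ≈ 6.6408.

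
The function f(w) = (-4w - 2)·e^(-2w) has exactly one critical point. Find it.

0

By the product rule, f'(w) = (8w)·e^(-2w). Since e^(-2w) > 0, the only critical point is w = 0.
f''(0) has the same sign as 8 > 0, so this is a local minimum.
f(0) = (-2)·e^(0) ≈ -2.0000.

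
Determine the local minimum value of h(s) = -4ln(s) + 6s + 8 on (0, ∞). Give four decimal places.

h'(s) = -4/s + 6 = 0 gives s = 2/3.
h''(s) = 4/s², which is positive for s > 0, so this is a local minimum.
h(2/3) = -4·ln(2/3) + 4 + 8 ≈ 13.6219.

13.6219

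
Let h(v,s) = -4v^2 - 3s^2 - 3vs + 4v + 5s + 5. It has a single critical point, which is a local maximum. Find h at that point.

283/39

∂h/∂v = -8v - 3s + 4 = 0 and ∂h/∂s = -3v - 6s + 5 = 0, so (v, s) = (3/13, 28/39).
The Hessian has h_{vv} = -8, h_{ss} = -6, h_{vs} = -3, giving D = 39 > 0 with h_{vv} < 0, so the point is a local maximum.
h(3/13, 28/39) = 283/39.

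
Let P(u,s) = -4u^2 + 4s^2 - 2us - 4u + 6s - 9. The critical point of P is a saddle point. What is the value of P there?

-185/17

∂P/∂u = -8u - 2s - 4 = 0 and ∂P/∂s = -2u + 8s + 6 = 0, so (u, s) = (-5/17, -14/17).
The Hessian has P_{uu} = -8, P_{ss} = 8, P_{us} = -2, giving D = -68 < 0, so the point is a saddle point.
P(-5/17, -14/17) = -185/17.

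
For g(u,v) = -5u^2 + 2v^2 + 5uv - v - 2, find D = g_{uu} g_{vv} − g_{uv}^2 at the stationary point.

-65

∂g/∂u = -10u + 5v = 0 and ∂g/∂v = 5u + 4v - 1 = 0, so (u, v) = (1/13, 2/13).
The Hessian has g_{uu} = -10, g_{vv} = 4, g_{uv} = 5, giving D = -65 < 0, so the point is a saddle point.
D = (-10)·(4) − (5)^2 = -65.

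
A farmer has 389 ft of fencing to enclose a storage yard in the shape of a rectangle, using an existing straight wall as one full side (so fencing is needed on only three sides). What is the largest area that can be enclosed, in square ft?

151321/8

Let the sides perpendicular to the wall have length x and the parallel side y, so 2x + y = 389 and the area is A = xy = x(389 − 2x).
A'(x) = 389 − 4x = 0 gives x = 389/4, and A''(x) = −4 < 0 confirms a maximum.
Then y = 389 − 2·389/4 = 389/2 and A = 151321/8.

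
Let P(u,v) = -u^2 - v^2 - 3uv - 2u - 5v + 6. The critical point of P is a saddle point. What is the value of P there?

31/5

∂P/∂u = -2u - 3v - 2 = 0 and ∂P/∂v = -3u - 2v - 5 = 0, so (u, v) = (-11/5, 4/5).
The Hessian has P_{uu} = -2, P_{vv} = -2, P_{uv} = -3, giving D = -5 < 0, so the point is a saddle point.
P(-11/5, 4/5) = 31/5.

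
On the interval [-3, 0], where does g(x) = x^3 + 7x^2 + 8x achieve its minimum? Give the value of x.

Differentiating, g'(x) = 3x^2 + 14x + 8; whose only zero in [-3, 0] is x = -2/3.
Compare values at every candidate in [-3, 0]: g(-3) = 12, g(-2/3) = -68/27, g(0) = 0.
So the minimum is g(-2/3) = -68/27.

-2/3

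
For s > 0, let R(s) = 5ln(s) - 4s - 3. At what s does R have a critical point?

5/4

R'(s) = 5/s − 4 = 0 gives s = 5/4.
R''(s) = -5/s², which is negative for s > 0, so this is a local maximum.
R(5/4) = 5·ln(5/4) - 5 - 3 ≈ -6.8843.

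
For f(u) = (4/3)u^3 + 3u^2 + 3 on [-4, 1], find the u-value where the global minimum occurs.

-4

f'(u) = 4u^2 + 6u, which vanishes at u = -3/2 and u = 0.
Candidates: f(-4) = -103/3; f(-3/2) = 21/4; f(0) = 3; f(1) = 22/3.
So the minimum is f(-4) = -103/3.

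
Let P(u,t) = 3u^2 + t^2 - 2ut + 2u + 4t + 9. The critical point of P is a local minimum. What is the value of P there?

1/2

∂P/∂u = 6u - 2t + 2 = 0 and ∂P/∂t = -2u + 2t + 4 = 0, so (u, t) = (-3/2, -7/2).
The Hessian has P_{uu} = 6, P_{tt} = 2, P_{ut} = -2, giving D = 8 > 0 with P_{uu} > 0, so the point is a local minimum.
P(-3/2, -7/2) = 1/2.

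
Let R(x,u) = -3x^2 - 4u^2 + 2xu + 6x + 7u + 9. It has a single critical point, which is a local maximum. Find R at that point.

∂R/∂x = -6x + 2u + 6 = 0 and ∂R/∂u = 2x - 8u + 7 = 0, so (x, u) = (31/22, 27/22).
The Hessian has R_{xx} = -6, R_{uu} = -8, R_{xu} = 2, giving D = 44 > 0 with R_{xx} < 0, so the point is a local maximum.
R(31/22, 27/22) = 771/44.

771/44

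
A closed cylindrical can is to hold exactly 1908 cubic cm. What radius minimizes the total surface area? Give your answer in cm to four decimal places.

With radius r and height h, πr²h = 1908 so h = 1908/(πr²), and S(r) = 2πr² + 2πrh = 2πr² + 2·1908/r.
S'(r) = 4πr − 2·1908/r² = 0 ⇒ r³ = 1908/(2π), so r ≈ 6.7215 and h = 2r ≈ 13.4430.
S''(r) = 4π + 4·1908/r³ > 0, so this is the minimum; S ≈ 851.5957.

6.7215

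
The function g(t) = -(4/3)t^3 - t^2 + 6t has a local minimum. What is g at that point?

g'(t) = -4t^2 - 2t + 6 = 0 at t = -3/2, 1.
Second-derivative test with g''(t) = -8t - 2: g''(-3/2) = 10 > 0 ⇒ local minimum; g''(1) = -10 < 0 ⇒ local maximum.
Thus g has its local minimum at t = -3/2, with value -27/4.

-27/4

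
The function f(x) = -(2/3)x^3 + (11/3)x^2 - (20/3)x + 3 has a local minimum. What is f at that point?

Critical points: f'(x) = -2x^2 + (22/3)x - 20/3 vanishes at x = 5/3, 2.
Second-derivative test with f''(x) = -4x + 22/3: f''(5/3) = 2/3 > 0 ⇒ local minimum; f''(2) = -2/3 < 0 ⇒ local maximum.
Thus f has its local minimum at x = 5/3, with value -82/81.

-82/81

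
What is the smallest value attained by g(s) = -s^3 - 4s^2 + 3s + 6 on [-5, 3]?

Differentiating, g'(s) = -3s^2 - 8s + 3; which vanishes at s = -3 and s = 1/3.
Evaluating at the critical points and endpoints: g(-5) = 16; g(-3) = -12; g(1/3) = 176/27; g(3) = -48.
Hence the absolute minimum is -48 at s = 3.

-48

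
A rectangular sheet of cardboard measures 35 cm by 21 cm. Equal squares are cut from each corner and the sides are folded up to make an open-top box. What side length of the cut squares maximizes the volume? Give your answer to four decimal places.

4.2480

With cut size x, the volume is V(x) = x(35 − 2x)(21 − 2x) for 0 < x < 10.5.
V'(x) = 12x^2 − 224x + 735. Setting V'(x) = 0 gives x ≈ 4.2480 (the root in (0, 10.5)).
V''(x) = 24x − 224 is negative there, so this is the maximum; V ≈ 1407.8128.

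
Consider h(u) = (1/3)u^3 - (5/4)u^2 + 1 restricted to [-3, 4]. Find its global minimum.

-77/4

The derivative is u^2 - (5/2)u, which vanishes at u = 0 and u = 5/2.
Evaluating at the critical points and endpoints: h(-3) = -77/4, h(0) = 1, h(5/2) = -77/48, h(4) = 7/3.
The minimum over the interval is -77/4, attained at u = -3.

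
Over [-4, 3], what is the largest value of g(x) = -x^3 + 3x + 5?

The derivative is -3x^2 + 3, which vanishes at x = -1 and x = 1.
Compare values at every candidate in [-4, 3]: g(-4) = 57,  g(-1) = 3,  g(1) = 7,  g(3) = -13.
The maximum over the interval is 57, attained at x = -4.

57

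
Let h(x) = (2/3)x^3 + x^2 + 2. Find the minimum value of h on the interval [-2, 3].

h'(x) = 2x^2 + 2x, which vanishes at x = -1 and x = 0.
Evaluating at the critical points and endpoints: h(-2) = 2/3; h(-1) = 7/3; h(0) = 2; h(3) = 29.
Hence the absolute minimum is 2/3 at x = -2.

2/3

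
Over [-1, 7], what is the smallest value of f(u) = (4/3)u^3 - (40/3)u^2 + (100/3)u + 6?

f'(u) = 4u^2 - (80/3)u + 100/3, which vanishes at u = 5/3 and u = 5.
Candidates: f(-1) = -42; f(5/3) = 2486/81; f(5) = 6; f(7) = 130/3.
The minimum over the interval is -42, attained at u = -1.

-42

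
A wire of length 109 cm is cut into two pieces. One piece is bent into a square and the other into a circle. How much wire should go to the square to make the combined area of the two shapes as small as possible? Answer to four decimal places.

61.0508

Let x be the length used for the square. Square side x/4; circle radius (109−x)/(2π).
A(x) = (x/4)² + π·((109−x)/(2π))² = x²/16 + (109−x)²/(4π) for 0 ≤ x ≤ 109. A'(x) = x/8 − (109−x)/(2π) = 0 gives x = 4·109/(π+4) ≈ 61.0508.
A'' = 1/8 + 1/(2π) > 0, so this gives the minimum combined area; x ≈ 61.0508 cm to the square.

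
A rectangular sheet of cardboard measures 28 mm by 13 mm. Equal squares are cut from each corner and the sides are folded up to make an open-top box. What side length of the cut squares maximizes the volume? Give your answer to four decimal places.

2.7884

With cut size x, the volume is V(x) = x(28 − 2x)(13 − 2x) for 0 < x < 6.5.
V'(x) = 12x^2 − 164x + 364. Setting V'(x) = 0 gives x ≈ 2.7884 (the root in (0, 6.5)).
V''(x) = 24x − 164 is negative there, so this is the maximum; V ≈ 464.1345.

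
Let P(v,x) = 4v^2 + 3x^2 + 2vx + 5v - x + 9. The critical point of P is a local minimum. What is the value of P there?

307/44

∂P/∂v = 8v + 2x + 5 = 0 and ∂P/∂x = 2v + 6x - 1 = 0, so (v, x) = (-8/11, 9/22).
The Hessian has P_{vv} = 8, P_{xx} = 6, P_{vx} = 2, giving D = 44 > 0 with P_{vv} > 0, so the point is a local minimum.
P(-8/11, 9/22) = 307/44.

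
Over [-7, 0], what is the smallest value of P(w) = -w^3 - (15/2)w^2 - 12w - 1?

The derivative is -3w^2 - 15w - 12, which vanishes at w = -4 and w = -1.
Candidates: P(-7) = 117/2,  P(-4) = -9,  P(-1) = 9/2,  P(0) = -1.
So the minimum is P(-4) = -9.

-9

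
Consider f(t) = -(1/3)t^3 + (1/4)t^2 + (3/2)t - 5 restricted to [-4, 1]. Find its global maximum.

f'(t) = -t^2 + (1/2)t + 3/2, whose only zero in [-4, 1] is t = -1.
Evaluating at the critical points and endpoints: f(-4) = 43/3; f(-1) = -71/12; f(1) = -43/12.
So the maximum is f(-4) = 43/3.

43/3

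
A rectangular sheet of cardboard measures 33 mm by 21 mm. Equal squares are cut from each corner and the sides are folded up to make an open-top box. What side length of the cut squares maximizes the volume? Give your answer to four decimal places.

With cut size x, the volume is V(x) = x(33 − 2x)(21 − 2x) for 0 < x < 10.5.
V'(x) = 12x^2 − 216x + 693. Setting V'(x) = 0 gives x ≈ 4.1782 (the root in (0, 10.5)).
V''(x) = 24x − 216 is negative there, so this is the maximum; V ≈ 1301.8595.

4.1782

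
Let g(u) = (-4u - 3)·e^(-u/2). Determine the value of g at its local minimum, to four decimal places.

-4.2821

Differentiating with the product rule gives g'(u) = (2u - 5/2)·e^(-u/2). Since e^(-u/2) > 0, the only critical point is u = 5/4.
g''(5/4) has the same sign as 2 > 0, so this is a local minimum.
g(5/4) = (-8)·e^(-5/8) ≈ -4.2821.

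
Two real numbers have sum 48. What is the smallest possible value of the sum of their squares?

1152

With a + b = 48, a^2 + b^2 = a^2 + (48 − a)^2.
The derivative 2a − 2(48 − a) = 4a − 96 vanishes at a = 24; second derivative 4 > 0, a minimum.
The minimum is 2·(24)^2 = 1152.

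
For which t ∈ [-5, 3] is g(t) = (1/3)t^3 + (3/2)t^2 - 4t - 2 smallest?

1

The derivative is t^2 + 3t - 4, which vanishes at t = -4 and t = 1.
Compare values at every candidate in [-5, 3]: g(-5) = 83/6,  g(-4) = 50/3,  g(1) = -25/6,  g(3) = 17/2.
So the minimum is g(1) = -25/6.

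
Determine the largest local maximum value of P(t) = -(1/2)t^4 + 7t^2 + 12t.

Critical points: P'(t) = -2t^3 + 14t + 12 vanishes at t = -2, -1, 3.
Second-derivative test with P''(t) = -6t^2 + 14: P''(-2) = -10 < 0 ⇒ local maximum; P''(-1) = 8 > 0 ⇒ local minimum; P''(3) = -40 < 0 ⇒ local maximum.
The largest local maximum is P(3) = 117/2.

117/2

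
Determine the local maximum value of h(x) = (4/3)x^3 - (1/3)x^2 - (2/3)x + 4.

335/81

Critical points: h'(x) = 4x^2 - (2/3)x - 2/3 vanishes at x = -1/3, 1/2.
Since h''(x) = 8x - 2/3, we get h''(-1/3) = -10/3 < 0 ⇒ local maximum; h''(1/2) = 10/3 > 0 ⇒ local minimum.
The local maximum is h(-1/3) = 335/81.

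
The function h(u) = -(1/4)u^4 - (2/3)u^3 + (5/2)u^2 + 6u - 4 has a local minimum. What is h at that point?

-85/12

Critical points: h'(u) = -u^3 - 2u^2 + 5u + 6 vanishes at u = -3, -1, 2.
Since h''(u) = -3u^2 - 4u + 5, we get h''(-3) = -10 < 0 ⇒ local maximum; h''(-1) = 6 > 0 ⇒ local minimum; h''(2) = -15 < 0 ⇒ local maximum.
So the local minimum value is h(-1) = -85/12.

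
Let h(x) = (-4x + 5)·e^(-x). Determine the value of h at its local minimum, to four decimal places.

-0.4216

h'(x) = (-4)·e^(-x) + (-4x + 5)·(-1)·e^(-x) = (4x - 9)·e^(-x). Since e^(-x) > 0, the only critical point is x = 9/4.
h''(9/4) has the same sign as 4 > 0, so this is a local minimum.
h(9/4) = (-4)·e^(-9/4) ≈ -0.4216.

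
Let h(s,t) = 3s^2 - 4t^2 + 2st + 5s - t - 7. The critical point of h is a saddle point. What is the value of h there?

∂h/∂s = 6s + 2t + 5 = 0 and ∂h/∂t = 2s - 8t - 1 = 0, so (s, t) = (-19/26, -4/13).
The Hessian has h_{ss} = 6, h_{tt} = -8, h_{st} = 2, giving D = -52 < 0, so the point is a saddle point.
h(-19/26, -4/13) = -451/52.

-451/52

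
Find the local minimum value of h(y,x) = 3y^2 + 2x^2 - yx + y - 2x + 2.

34/23

∂h/∂y = 6y - x + 1 = 0 and ∂h/∂x = -y + 4x - 2 = 0, so (y, x) = (-2/23, 11/23).
The Hessian has h_{yy} = 6, h_{xx} = 4, h_{yx} = -1, giving D = 23 > 0 with h_{yy} > 0, so the point is a local minimum.
h(-2/23, 11/23) = 34/23.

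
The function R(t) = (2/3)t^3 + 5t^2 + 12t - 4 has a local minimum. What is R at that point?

Critical points: R'(t) = 2t^2 + 10t + 12 vanishes at t = -3, -2.
R''(t) = 4t + 10. R''(-3) = -2 < 0 ⇒ local maximum; R''(-2) = 2 > 0 ⇒ local minimum.
So the local minimum value is R(-2) = -40/3.

-40/3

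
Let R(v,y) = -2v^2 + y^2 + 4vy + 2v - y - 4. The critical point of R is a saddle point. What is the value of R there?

-43/12

∂R/∂v = -4v + 4y + 2 = 0 and ∂R/∂y = 4v + 2y - 1 = 0, so (v, y) = (1/3, -1/6).
The Hessian has R_{vv} = -4, R_{yy} = 2, R_{vy} = 4, giving D = -24 < 0, so the point is a saddle point.
R(1/3, -1/6) = -43/12.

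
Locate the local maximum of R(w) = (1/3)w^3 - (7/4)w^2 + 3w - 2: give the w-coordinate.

3/2

R'(w) = w^2 - (7/2)w + 3 = 0 at w = 3/2, 2.
Since R''(w) = 2w - 7/2, we get R''(3/2) = -1/2 < 0 ⇒ local maximum; R''(2) = 1/2 > 0 ⇒ local minimum.
So the local maximum value is R(3/2) = -5/16.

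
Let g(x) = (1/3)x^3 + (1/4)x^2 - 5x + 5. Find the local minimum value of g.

Critical points: g'(x) = x^2 + (1/2)x - 5 vanishes at x = -5/2, 2.
g''(x) = 2x + 1/2. g''(-5/2) = -9/2 < 0 ⇒ local maximum; g''(2) = 9/2 > 0 ⇒ local minimum.
Thus g has its local minimum at x = 2, with value -4/3.

-4/3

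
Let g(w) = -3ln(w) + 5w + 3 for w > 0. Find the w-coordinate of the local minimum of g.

3/5

g'(w) = -3/w + 5 = 0 gives w = 3/5.
g''(w) = 3/w², which is positive for w > 0, so this is a local minimum.
g(3/5) = -3·ln(3/5) + 3 + 3 ≈ 7.5325.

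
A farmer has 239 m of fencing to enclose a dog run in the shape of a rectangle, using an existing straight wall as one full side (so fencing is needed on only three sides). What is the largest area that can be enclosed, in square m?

Let the sides perpendicular to the wall have length x and the parallel side y, so 2x + y = 239 and the area is A = xy = x(239 − 2x).
A'(x) = 239 − 4x = 0 gives x = 239/4, and A''(x) = −4 < 0 confirms a maximum.
Then y = 239 − 2·239/4 = 239/2 and A = 57121/8.

57121/8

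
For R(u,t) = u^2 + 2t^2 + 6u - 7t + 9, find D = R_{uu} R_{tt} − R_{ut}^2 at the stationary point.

8

∂R/∂u = 2u + 6 = 0 and ∂R/∂t = 4t - 7 = 0, so (u, t) = (-3, 7/4).
The Hessian has R_{uu} = 2, R_{tt} = 4, R_{ut} = 0, giving D = 8 > 0 with R_{uu} > 0, so the point is a local minimum.
D = (2)·(4) − (0)^2 = 8.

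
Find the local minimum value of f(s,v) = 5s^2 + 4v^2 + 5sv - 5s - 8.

∂f/∂s = 10s + 5v - 5 = 0 and ∂f/∂v = 5s + 8v = 0, so (s, v) = (8/11, -5/11).
The Hessian has f_{ss} = 10, f_{vv} = 8, f_{sv} = 5, giving D = 55 > 0 with f_{ss} > 0, so the point is a local minimum.
f(8/11, -5/11) = -108/11.

-108/11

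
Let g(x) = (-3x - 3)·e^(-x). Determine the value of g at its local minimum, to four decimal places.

By the product rule, g'(x) = (3x)·e^(-x). Since e^(-x) > 0, the only critical point is x = 0.
g''(0) has the same sign as 3 > 0, so this is a local minimum.
g(0) = (-3)·e^(0) ≈ -3.0000.

-3.0000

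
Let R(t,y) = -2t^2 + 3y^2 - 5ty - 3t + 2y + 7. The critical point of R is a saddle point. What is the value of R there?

∂R/∂t = -4t - 5y - 3 = 0 and ∂R/∂y = -5t + 6y + 2 = 0, so (t, y) = (-8/49, -23/49).
The Hessian has R_{tt} = -4, R_{yy} = 6, R_{ty} = -5, giving D = -49 < 0, so the point is a saddle point.
R(-8/49, -23/49) = 332/49.

332/49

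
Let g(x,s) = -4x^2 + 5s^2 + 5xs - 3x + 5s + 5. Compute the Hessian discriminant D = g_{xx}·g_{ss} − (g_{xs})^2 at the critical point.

-105

∂g/∂x = -8x + 5s - 3 = 0 and ∂g/∂s = 5x + 10s + 5 = 0, so (x, s) = (-11/21, -5/21).
The Hessian has g_{xx} = -8, g_{ss} = 10, g_{xs} = 5, giving D = -105 < 0, so the point is a saddle point.
D = (-8)·(10) − (5)^2 = -105.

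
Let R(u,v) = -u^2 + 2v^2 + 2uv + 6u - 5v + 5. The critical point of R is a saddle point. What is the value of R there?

167/12

∂R/∂u = -2u + 2v + 6 = 0 and ∂R/∂v = 2u + 4v - 5 = 0, so (u, v) = (17/6, -1/6).
The Hessian has R_{uu} = -2, R_{vv} = 4, R_{uv} = 2, giving D = -12 < 0, so the point is a saddle point.
R(17/6, -1/6) = 167/12.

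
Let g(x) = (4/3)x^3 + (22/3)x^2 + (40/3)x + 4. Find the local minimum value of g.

-326/81

g'(x) = 4x^2 + (44/3)x + 40/3 = 0 at x = -2, -5/3.
Since g''(x) = 8x + 44/3, we get g''(-2) = -4/3 < 0 ⇒ local maximum; g''(-5/3) = 4/3 > 0 ⇒ local minimum.
So the local minimum value is g(-5/3) = -326/81.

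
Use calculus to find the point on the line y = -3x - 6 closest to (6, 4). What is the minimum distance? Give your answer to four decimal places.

8.8544

Minimize D(x)^2 = (x - 6)^2 + (-3x - 10)^2.
d/dx[D^2] = 2(x - 6) + 2·(-3)·(-3x - 10) = 0 ⇒ x = -12/5.
Then y = 6/5 and the distance is √(392/5) ≈ 8.8544.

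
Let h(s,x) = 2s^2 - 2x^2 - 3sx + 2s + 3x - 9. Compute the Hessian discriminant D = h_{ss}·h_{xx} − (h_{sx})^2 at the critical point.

∂h/∂s = 4s - 3x + 2 = 0 and ∂h/∂x = -3s - 4x + 3 = 0, so (s, x) = (1/25, 18/25).
The Hessian has h_{ss} = 4, h_{xx} = -4, h_{sx} = -3, giving D = -25 < 0, so the point is a saddle point.
D = (4)·(-4) − (-3)^2 = -25.

-25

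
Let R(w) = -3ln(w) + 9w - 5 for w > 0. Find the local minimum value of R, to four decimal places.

1.2958

R'(w) = -3/w + 9 = 0 gives w = 1/3.
R''(w) = 3/w², which is positive for w > 0, so this is a local minimum.
R(1/3) = -3·ln(1/3) + 3 - 5 ≈ 1.2958.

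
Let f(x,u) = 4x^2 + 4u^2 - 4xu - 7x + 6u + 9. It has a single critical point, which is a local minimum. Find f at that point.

∂f/∂x = 8x - 4u - 7 = 0 and ∂f/∂u = -4x + 8u + 6 = 0, so (x, u) = (2/3, -5/12).
The Hessian has f_{xx} = 8, f_{uu} = 8, f_{xu} = -4, giving D = 48 > 0 with f_{xx} > 0, so the point is a local minimum.
f(2/3, -5/12) = 65/12.

65/12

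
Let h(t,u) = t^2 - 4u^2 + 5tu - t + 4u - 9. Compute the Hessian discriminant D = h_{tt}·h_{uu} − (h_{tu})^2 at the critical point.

-41

∂h/∂t = 2t + 5u - 1 = 0 and ∂h/∂u = 5t - 8u + 4 = 0, so (t, u) = (-12/41, 13/41).
The Hessian has h_{tt} = 2, h_{uu} = -8, h_{tu} = 5, giving D = -41 < 0, so the point is a saddle point.
D = (2)·(-8) − (5)^2 = -41.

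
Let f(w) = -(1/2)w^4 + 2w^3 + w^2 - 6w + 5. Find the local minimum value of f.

3/2

f'(w) = -2w^3 + 6w^2 + 2w - 6 = 0 at w = -1, 1, 3.
Second-derivative test with f''(w) = -6w^2 + 12w + 2: f''(-1) = -16 < 0 ⇒ local maximum; f''(1) = 8 > 0 ⇒ local minimum; f''(3) = -16 < 0 ⇒ local maximum.
Thus f has its local minimum at w = 1, with value 3/2.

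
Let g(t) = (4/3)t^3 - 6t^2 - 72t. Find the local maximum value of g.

126

g'(t) = 4t^2 - 12t - 72 = 0 at t = -3, 6.
g''(t) = 8t - 12. g''(-3) = -36 < 0 ⇒ local maximum; g''(6) = 36 > 0 ⇒ local minimum.
The local maximum is g(-3) = 126.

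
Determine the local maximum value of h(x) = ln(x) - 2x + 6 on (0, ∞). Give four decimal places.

h'(x) = 1/x − 2 = 0 gives x = 1/2.
h''(x) = -1/x², which is negative for x > 0, so this is a local maximum.
h(1/2) = 1·ln(1/2) - 1 + 6 ≈ 4.3069.

4.3069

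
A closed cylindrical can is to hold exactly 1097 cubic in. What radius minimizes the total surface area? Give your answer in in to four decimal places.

With radius r and height h, πr²h = 1097 so h = 1097/(πr²), and S(r) = 2πr² + 2πrh = 2πr² + 2·1097/r.
S'(r) = 4πr − 2·1097/r² = 0 ⇒ r³ = 1097/(2π), so r ≈ 5.5891 and h = 2r ≈ 11.1782.
S''(r) = 4π + 4·1097/r³ > 0, so this is the minimum; S ≈ 588.8242.

5.5891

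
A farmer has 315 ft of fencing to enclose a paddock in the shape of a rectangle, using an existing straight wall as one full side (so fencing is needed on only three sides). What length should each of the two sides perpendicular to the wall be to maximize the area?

Let the sides perpendicular to the wall have length x and the parallel side y, so 2x + y = 315 and the area is A = xy = x(315 − 2x).
A'(x) = 315 − 4x = 0 gives x = 315/4, and A''(x) = −4 < 0 confirms a maximum.
Then y = 315 − 2·315/4 = 315/2 and A = 99225/8.

315/4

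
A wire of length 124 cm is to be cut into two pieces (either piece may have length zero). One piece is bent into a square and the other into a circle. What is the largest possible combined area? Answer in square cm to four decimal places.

1223.5832

Let x be the length used for the square. Square side x/4; circle radius (124−x)/(2π).
A(x) = (x/4)² + π·((124−x)/(2π))² = x²/16 + (124−x)²/(4π) for 0 ≤ x ≤ 124. A'(x) = x/8 − (124−x)/(2π) = 0 gives x = 4·124/(π+4) ≈ 69.4523.
A'' > 0, so the interior critical point is a minimum; the maximum is at an endpoint. A(0) = 1223.5832 and A(124) = 961.0000, so the largest area is 1223.5832.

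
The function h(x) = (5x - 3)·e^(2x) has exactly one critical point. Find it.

h'(x) = 5·e^(2x) + (5x - 3)·2·e^(2x) = (10x - 1)·e^(2x). Since e^(2x) > 0, the only critical point is x = 1/10.
h''(1/10) has the same sign as 10 > 0, so this is a local minimum.
h(1/10) = (-5/2)·e^(1/5) ≈ -3.0535.

1/10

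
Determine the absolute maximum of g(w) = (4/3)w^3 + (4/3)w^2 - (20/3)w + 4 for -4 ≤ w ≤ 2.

The derivative is 4w^2 + (8/3)w - 20/3, which vanishes at w = -5/3 and w = 1.
Candidates: g(-4) = -100/3,  g(-5/3) = 1024/81,  g(1) = 0,  g(2) = 20/3.
So the maximum is g(-5/3) = 1024/81.

1024/81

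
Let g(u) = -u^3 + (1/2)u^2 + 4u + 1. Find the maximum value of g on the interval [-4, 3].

57

g'(u) = -3u^2 + u + 4, which vanishes at u = -1 and u = 4/3.
Compare values at every candidate in [-4, 3]: g(-4) = 57, g(-1) = -3/2, g(4/3) = 131/27, g(3) = -19/2.
The maximum over the interval is 57, attained at u = -4.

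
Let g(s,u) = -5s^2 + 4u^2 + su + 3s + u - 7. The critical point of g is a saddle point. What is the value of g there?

∂g/∂s = -10s + u + 3 = 0 and ∂g/∂u = s + 8u + 1 = 0, so (s, u) = (23/81, -13/81).
The Hessian has g_{ss} = -10, g_{uu} = 8, g_{su} = 1, giving D = -81 < 0, so the point is a saddle point.
g(23/81, -13/81) = -539/81.

-539/81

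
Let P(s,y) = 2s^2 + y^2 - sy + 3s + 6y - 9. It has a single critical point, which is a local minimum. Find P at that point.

-162/7

∂P/∂s = 4s - y + 3 = 0 and ∂P/∂y = -s + 2y + 6 = 0, so (s, y) = (-12/7, -27/7).
The Hessian has P_{ss} = 4, P_{yy} = 2, P_{sy} = -1, giving D = 7 > 0 with P_{ss} > 0, so the point is a local minimum.
P(-12/7, -27/7) = -162/7.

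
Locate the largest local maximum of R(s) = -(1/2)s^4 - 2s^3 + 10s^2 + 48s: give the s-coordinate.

3

R'(s) = -2s^3 - 6s^2 + 20s + 48 = 0 at s = -4, -2, 3.
R''(s) = -6s^2 - 12s + 20. R''(-4) = -28 < 0 ⇒ local maximum; R''(-2) = 20 > 0 ⇒ local minimum; R''(3) = -70 < 0 ⇒ local maximum.
The largest local maximum is R(3) = 279/2.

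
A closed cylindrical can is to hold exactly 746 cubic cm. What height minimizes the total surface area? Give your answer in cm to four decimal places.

With radius r and height h, πr²h = 746 so h = 746/(πr²), and S(r) = 2πr² + 2πrh = 2πr² + 2·746/r.
S'(r) = 4πr − 2·746/r² = 0 ⇒ r³ = 746/(2π), so r ≈ 4.9150 and h = 2r ≈ 9.8299.
S''(r) = 4π + 4·746/r³ > 0, so this is the minimum; S ≈ 455.3449.

9.8299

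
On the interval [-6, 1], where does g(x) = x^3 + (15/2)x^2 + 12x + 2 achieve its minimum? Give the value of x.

-6

The derivative is 3x^2 + 15x + 12, which vanishes at x = -4 and x = -1.
Candidates: g(-6) = -16,  g(-4) = 10,  g(-1) = -7/2,  g(1) = 45/2.
Hence the absolute minimum is -16 at x = -6.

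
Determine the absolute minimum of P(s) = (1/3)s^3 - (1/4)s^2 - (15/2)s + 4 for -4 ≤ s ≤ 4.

-47/4

P'(s) = s^2 - (1/2)s - 15/2, which vanishes at s = -5/2 and s = 3.
Evaluating at the critical points and endpoints: P(-4) = 26/3,  P(-5/2) = 767/48,  P(3) = -47/4,  P(4) = -26/3.
Hence the absolute minimum is -47/4 at s = 3.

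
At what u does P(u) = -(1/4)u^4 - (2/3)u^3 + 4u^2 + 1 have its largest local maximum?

-4

P'(u) = -u^3 - 2u^2 + 8u = 0 at u = -4, 0, 2.
Since P''(u) = -3u^2 - 4u + 8, we get P''(-4) = -24 < 0 ⇒ local maximum; P''(0) = 8 > 0 ⇒ local minimum; P''(2) = -12 < 0 ⇒ local maximum.
Thus P has its largest local maximum at u = -4, with value 131/3.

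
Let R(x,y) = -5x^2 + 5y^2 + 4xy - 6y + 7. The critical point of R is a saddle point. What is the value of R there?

158/29

∂R/∂x = -10x + 4y = 0 and ∂R/∂y = 4x + 10y - 6 = 0, so (x, y) = (6/29, 15/29).
The Hessian has R_{xx} = -10, R_{yy} = 10, R_{xy} = 4, giving D = -116 < 0, so the point is a saddle point.
R(6/29, 15/29) = 158/29.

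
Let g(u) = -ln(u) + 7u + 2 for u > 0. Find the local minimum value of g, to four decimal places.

4.9459

g'(u) = -1/u + 7 = 0 gives u = 1/7.
g''(u) = 1/u², which is positive for u > 0, so this is a local minimum.
g(1/7) = -1·ln(1/7) + 1 + 2 ≈ 4.9459.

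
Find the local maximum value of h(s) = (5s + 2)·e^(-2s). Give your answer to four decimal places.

Differentiating with the product rule gives h'(s) = (-10s + 1)·e^(-2s). Since e^(-2s) > 0, the only critical point is s = 1/10.
h''(1/10) has the same sign as -10 < 0, so this is a local maximum.
h(1/10) = (5/2)·e^(-1/5) ≈ 2.0468.

2.0468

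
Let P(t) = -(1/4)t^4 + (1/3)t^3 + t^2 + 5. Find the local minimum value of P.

5

P'(t) = -t^3 + t^2 + 2t. Setting P'(t) = 0 gives t ∈ {-1, 0, 2}.
P''(t) = -3t^2 + 2t + 2. P''(-1) = -3 < 0 ⇒ local maximum; P''(0) = 2 > 0 ⇒ local minimum; P''(2) = -6 < 0 ⇒ local maximum.
So the local minimum value is P(0) = 5.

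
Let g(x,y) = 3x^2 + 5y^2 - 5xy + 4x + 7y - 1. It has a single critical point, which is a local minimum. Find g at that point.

-402/35

∂g/∂x = 6x - 5y + 4 = 0 and ∂g/∂y = -5x + 10y + 7 = 0, so (x, y) = (-15/7, -62/35).
The Hessian has g_{xx} = 6, g_{yy} = 10, g_{xy} = -5, giving D = 35 > 0 with g_{xx} > 0, so the point is a local minimum.
g(-15/7, -62/35) = -402/35.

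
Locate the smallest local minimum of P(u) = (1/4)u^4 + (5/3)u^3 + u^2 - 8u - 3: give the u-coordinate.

P'(u) = u^3 + 5u^2 + 2u - 8 = 0 at u = -4, -2, 1.
Second-derivative test with P''(u) = 3u^2 + 10u + 2: P''(-4) = 10 > 0 ⇒ local minimum; P''(-2) = -6 < 0 ⇒ local maximum; P''(1) = 15 > 0 ⇒ local minimum.
The smallest local minimum is P(1) = -97/12.

1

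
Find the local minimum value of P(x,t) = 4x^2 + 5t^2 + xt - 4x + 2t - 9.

-815/79

∂P/∂x = 8x + t - 4 = 0 and ∂P/∂t = x + 10t + 2 = 0, so (x, t) = (42/79, -20/79).
The Hessian has P_{xx} = 8, P_{tt} = 10, P_{xt} = 1, giving D = 79 > 0 with P_{xx} > 0, so the point is a local minimum.
P(42/79, -20/79) = -815/79.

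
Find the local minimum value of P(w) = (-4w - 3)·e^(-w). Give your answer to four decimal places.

By the product rule, P'(w) = (4w - 1)·e^(-w). Since e^(-w) > 0, the only critical point is w = 1/4.
P''(1/4) has the same sign as 4 > 0, so this is a local minimum.
P(1/4) = (-4)·e^(-1/4) ≈ -3.1152.

-3.1152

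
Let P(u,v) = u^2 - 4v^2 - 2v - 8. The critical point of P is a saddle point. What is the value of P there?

-31/4

∂P/∂u = 2u = 0 and ∂P/∂v = -8v - 2 = 0, so (u, v) = (0, -1/4).
The Hessian has P_{uu} = 2, P_{vv} = -8, P_{uv} = 0, giving D = -16 < 0, so the point is a saddle point.
P(0, -1/4) = -31/4.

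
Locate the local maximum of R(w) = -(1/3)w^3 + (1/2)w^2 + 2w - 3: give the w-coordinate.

R'(w) = -w^2 + w + 2. Setting R'(w) = 0 gives w ∈ {-1, 2}.
R''(w) = -2w + 1. R''(-1) = 3 > 0 ⇒ local minimum; R''(2) = -3 < 0 ⇒ local maximum.
So the local maximum value is R(2) = 1/3.

2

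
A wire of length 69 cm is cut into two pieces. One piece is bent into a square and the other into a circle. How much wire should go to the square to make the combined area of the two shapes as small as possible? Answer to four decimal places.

38.6468

Let x be the length used for the square. Square side x/4; circle radius (69−x)/(2π).
A(x) = (x/4)² + π·((69−x)/(2π))² = x²/16 + (69−x)²/(4π) for 0 ≤ x ≤ 69. A'(x) = x/8 − (69−x)/(2π) = 0 gives x = 4·69/(π+4) ≈ 38.6468.
A'' = 1/8 + 1/(2π) > 0, so this gives the minimum combined area; x ≈ 38.6468 cm to the square.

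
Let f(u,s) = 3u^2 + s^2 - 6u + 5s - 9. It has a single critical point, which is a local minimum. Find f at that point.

-73/4

∂f/∂u = 6u - 6 = 0 and ∂f/∂s = 2s + 5 = 0, so (u, s) = (1, -5/2).
The Hessian has f_{uu} = 6, f_{ss} = 2, f_{us} = 0, giving D = 12 > 0 with f_{uu} > 0, so the point is a local minimum.
f(1, -5/2) = -73/4.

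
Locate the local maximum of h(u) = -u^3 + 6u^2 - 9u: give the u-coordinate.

Critical points: h'(u) = -3u^2 + 12u - 9 vanishes at u = 1, 3.
Since h''(u) = -6u + 12, we get h''(1) = 6 > 0 ⇒ local minimum; h''(3) = -6 < 0 ⇒ local maximum.
Thus h has its local maximum at u = 3, with value 0.

3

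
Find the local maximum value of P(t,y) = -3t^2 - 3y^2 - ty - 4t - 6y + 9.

447/35

∂P/∂t = -6t - y - 4 = 0 and ∂P/∂y = -t - 6y - 6 = 0, so (t, y) = (-18/35, -32/35).
The Hessian has P_{tt} = -6, P_{yy} = -6, P_{ty} = -1, giving D = 35 > 0 with P_{tt} < 0, so the point is a local maximum.
P(-18/35, -32/35) = 447/35.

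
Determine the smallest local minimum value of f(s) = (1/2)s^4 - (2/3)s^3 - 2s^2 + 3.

-7/3

f'(s) = 2s^3 - 2s^2 - 4s. Setting f'(s) = 0 gives s ∈ {-1, 0, 2}.
Since f''(s) = 6s^2 - 4s - 4, we get f''(-1) = 6 > 0 ⇒ local minimum; f''(0) = -4 < 0 ⇒ local maximum; f''(2) = 12 > 0 ⇒ local minimum.
So the smallest local minimum value is f(2) = -7/3.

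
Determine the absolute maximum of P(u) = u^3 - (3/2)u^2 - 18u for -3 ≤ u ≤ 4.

The derivative is 3u^2 - 3u - 18, which vanishes at u = -2 and u = 3.
Evaluating at the critical points and endpoints: P(-3) = 27/2,  P(-2) = 22,  P(3) = -81/2,  P(4) = -32.
The maximum over the interval is 22, attained at u = -2.

22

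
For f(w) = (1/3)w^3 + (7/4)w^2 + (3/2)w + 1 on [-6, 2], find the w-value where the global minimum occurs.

-6

f'(w) = w^2 + (7/2)w + 3/2, which vanishes at w = -3 and w = -1/2.
Candidates: f(-6) = -17,  f(-3) = 13/4,  f(-1/2) = 31/48,  f(2) = 41/3.
The minimum over the interval is -17, attained at w = -6.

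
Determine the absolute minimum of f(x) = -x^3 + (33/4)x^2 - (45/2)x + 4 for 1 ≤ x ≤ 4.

f'(x) = -3x^2 + (33/2)x - 45/2, which vanishes at x = 5/2 and x = 3.
Compare values at every candidate in [1, 4]: f(1) = -45/4,  f(5/2) = -261/16,  f(3) = -65/4,  f(4) = -18.
The minimum over the interval is -18, attained at x = 4.

-18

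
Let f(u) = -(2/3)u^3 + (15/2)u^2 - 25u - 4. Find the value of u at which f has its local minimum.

5/2

f'(u) = -2u^2 + 15u - 25. Setting f'(u) = 0 gives u ∈ {5/2, 5}.
f''(u) = -4u + 15. f''(5/2) = 5 > 0 ⇒ local minimum; f''(5) = -5 < 0 ⇒ local maximum.
So the local minimum value is f(5/2) = -721/24.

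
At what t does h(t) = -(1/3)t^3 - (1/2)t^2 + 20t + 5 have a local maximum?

h'(t) = -t^2 - t + 20. Setting h'(t) = 0 gives t ∈ {-5, 4}.
Since h''(t) = -2t - 1, we get h''(-5) = 9 > 0 ⇒ local minimum; h''(4) = -9 < 0 ⇒ local maximum.
So the local maximum value is h(4) = 167/3.

4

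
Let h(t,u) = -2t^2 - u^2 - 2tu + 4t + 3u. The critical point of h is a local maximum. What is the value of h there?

5/2

∂h/∂t = -4t - 2u + 4 = 0 and ∂h/∂u = -2t - 2u + 3 = 0, so (t, u) = (1/2, 1).
The Hessian has h_{tt} = -4, h_{uu} = -2, h_{tu} = -2, giving D = 4 > 0 with h_{tt} < 0, so the point is a local maximum.
h(1/2, 1) = 5/2.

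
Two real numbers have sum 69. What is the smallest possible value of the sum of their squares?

4761/2

With a + b = 69, a^2 + b^2 = a^2 + (69 − a)^2.
The derivative 2a − 2(69 − a) = 4a − 138 vanishes at a = 69/2; second derivative 4 > 0, a minimum.
The minimum is 2·(69/2)^2 = 4761/2.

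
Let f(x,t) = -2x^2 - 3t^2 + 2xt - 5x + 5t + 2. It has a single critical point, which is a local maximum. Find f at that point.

∂f/∂x = -4x + 2t - 5 = 0 and ∂f/∂t = 2x - 6t + 5 = 0, so (x, t) = (-1, 1/2).
The Hessian has f_{xx} = -4, f_{tt} = -6, f_{xt} = 2, giving D = 20 > 0 with f_{xx} < 0, so the point is a local maximum.
f(-1, 1/2) = 23/4.

23/4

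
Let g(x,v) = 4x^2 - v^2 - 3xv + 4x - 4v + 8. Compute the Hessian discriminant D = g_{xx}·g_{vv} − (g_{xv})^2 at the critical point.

-25

∂g/∂x = 8x - 3v + 4 = 0 and ∂g/∂v = -3x - 2v - 4 = 0, so (x, v) = (-4/5, -4/5).
The Hessian has g_{xx} = 8, g_{vv} = -2, g_{xv} = -3, giving D = -25 < 0, so the point is a saddle point.
D = (8)·(-2) − (-3)^2 = -25.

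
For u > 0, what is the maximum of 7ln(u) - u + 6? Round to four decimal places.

12.6214

f'(u) = 7/u − 1 = 0 gives u = 7.
f''(u) = -7/u², which is negative for u > 0, so this is a local maximum.
f(7) = 7·ln(7) - 7 + 6 ≈ 12.6214.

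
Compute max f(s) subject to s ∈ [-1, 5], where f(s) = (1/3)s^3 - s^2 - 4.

f'(s) = s^2 - 2s, which vanishes at s = 0 and s = 2.
Compare values at every candidate in [-1, 5]: f(-1) = -16/3, f(0) = -4, f(2) = -16/3, f(5) = 38/3.
Hence the absolute maximum is 38/3 at s = 5.

38/3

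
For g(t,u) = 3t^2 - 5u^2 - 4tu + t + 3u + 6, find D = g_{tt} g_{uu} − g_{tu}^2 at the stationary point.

-76

∂g/∂t = 6t - 4u + 1 = 0 and ∂g/∂u = -4t - 10u + 3 = 0, so (t, u) = (1/38, 11/38).
The Hessian has g_{tt} = 6, g_{uu} = -10, g_{tu} = -4, giving D = -76 < 0, so the point is a saddle point.
D = (6)·(-10) − (-4)^2 = -76.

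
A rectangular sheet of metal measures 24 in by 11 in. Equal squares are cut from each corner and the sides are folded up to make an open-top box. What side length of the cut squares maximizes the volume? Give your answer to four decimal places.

With cut size x, the volume is V(x) = x(24 − 2x)(11 − 2x) for 0 < x < 5.5.
V'(x) = 12x^2 − 140x + 264. Setting V'(x) = 0 gives x ≈ 2.3652 (the root in (0, 5.5)).
V''(x) = 24x − 140 is negative there, so this is the maximum; V ≈ 285.7462.

2.3652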